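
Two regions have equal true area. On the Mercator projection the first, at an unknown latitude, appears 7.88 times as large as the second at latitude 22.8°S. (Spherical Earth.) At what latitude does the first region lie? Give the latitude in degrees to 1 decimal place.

70.8°

For equal true areas on Mercator, apparent areas scale as sec²φ, so the ratio is cos²φ₂ / cos²φ₁.
cos²φ₂ / cos²φ₁ = 7.88  ⇒  cos φ₁ = cos 22.8° / √7.88 = 0.9219/2.807 = 0.3284.
φ₁ = arccos(0.3284) ≈ 70.8°.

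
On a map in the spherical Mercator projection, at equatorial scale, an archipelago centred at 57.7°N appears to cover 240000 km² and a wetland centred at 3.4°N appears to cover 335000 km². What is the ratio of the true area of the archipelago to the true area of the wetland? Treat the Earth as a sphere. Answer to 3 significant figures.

Mercator's areal exaggeration is sec²φ; hence true area = (apparent area) · cos²φ.
True area of archipelago: 240000 × cos²(57.7°) = 240000 × 0.2855 = 68530 km².
True area of wetland: 335000 × cos²(3.4°) = 335000 × 0.9965 = 333800 km².
Ratio = 68530 / 333800 ≈ 0.205.

0.205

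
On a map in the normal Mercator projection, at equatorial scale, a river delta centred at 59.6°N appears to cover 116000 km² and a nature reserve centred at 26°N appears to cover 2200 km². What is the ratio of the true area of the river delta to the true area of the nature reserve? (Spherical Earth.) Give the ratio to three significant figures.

16.7

Since Mercator area scale is 1/cos²φ, the true area equals the apparent area multiplied by cos²φ.
True area of river delta: 116000 × cos²(59.6°) = 116000 × 0.2561 = 29700 km².
True area of nature reserve: 2200 × cos²(26°) = 2200 × 0.8078 = 1777 km².
Ratio = 29700 / 1777 ≈ 16.7.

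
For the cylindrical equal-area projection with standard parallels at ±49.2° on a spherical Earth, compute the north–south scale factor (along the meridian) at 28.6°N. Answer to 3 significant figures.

A cylindrical equal-area projection with standard parallel φ₀ has meridian scale h = cos φ / cos φ₀ and parallel scale k = cos φ₀ / cos φ (so areas are preserved, h·k = 1).
h = cos 28.6° / cos 49.2° = 0.8780/0.6534 = 1.344.

1.34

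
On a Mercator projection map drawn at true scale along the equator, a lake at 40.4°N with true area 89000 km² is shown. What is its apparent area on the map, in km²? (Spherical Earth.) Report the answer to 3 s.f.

For Mercator, h = k = sec φ (a conformal cylindrical projection has a single point scale, 1/cos φ).
Areal scale = k² = sec²φ = 1/cos²(40.4°) = 1/0.7615² = 1.724.
Apparent area = 89000 × 1.724 ≈ 153000 km².

153000 km²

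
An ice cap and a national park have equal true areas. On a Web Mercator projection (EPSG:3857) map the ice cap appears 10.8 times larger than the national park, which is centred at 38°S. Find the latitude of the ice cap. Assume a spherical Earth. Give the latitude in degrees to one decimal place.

76.1°

Mercator areal scale is sec²φ, so apparent-area ratio = sec²φ₁ / sec²φ₂ = cos²φ₂ / cos²φ₁.
cos²φ₂ / cos²φ₁ = 10.8  ⇒  cos φ₁ = cos 38° / √10.8 = 0.7880/3.286 = 0.2398.
φ₁ = arccos(0.2398) ≈ 76.1°.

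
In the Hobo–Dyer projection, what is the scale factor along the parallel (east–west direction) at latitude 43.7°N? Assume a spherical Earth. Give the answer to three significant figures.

1.10

Hobo–Dyer is a cylindrical equal-area projection with standard parallels at ±37.5°. Cylindrical equal-area (φ₀ = 37.5°): h = cos φ / cos 37.5° along meridians, k = cos 37.5° / cos φ along parallels; h·k = 1.
k = cos 37.5° / cos 43.7° = 0.7934/0.7230 = 1.097.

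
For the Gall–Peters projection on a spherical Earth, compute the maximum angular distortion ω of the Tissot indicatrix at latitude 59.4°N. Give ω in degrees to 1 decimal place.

37.0°

Gall–Peters is a cylindrical equal-area projection with standard parallels at ±45°. A cylindrical equal-area projection with standard parallel φ₀ has meridian scale h = cos φ / cos φ₀ and parallel scale k = cos φ₀ / cos φ (so areas are preserved, h·k = 1).
At 59.4°: h = 0.7199, k = 1.389; principal scales a = 1.389, b = 0.7199.
sin(ω/2) = (a − b)/(a + b) = 0.6692/2.109 = 0.3173, so ω = 2 arcsin(0.3173) ≈ 37.0°.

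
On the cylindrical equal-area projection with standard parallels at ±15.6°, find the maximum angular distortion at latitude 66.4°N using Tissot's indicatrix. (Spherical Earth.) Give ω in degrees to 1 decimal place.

A cylindrical equal-area projection with standard parallel φ₀ has meridian scale h = cos φ / cos φ₀ and parallel scale k = cos φ₀ / cos φ (so areas are preserved, h·k = 1).
At 66.4°: h = 0.4157, k = 2.406; principal scales a = 2.406, b = 0.4157.
sin(ω/2) = (a − b)/(a + b) = 1.990/2.821 = 0.7054, so ω = 2 arcsin(0.7054) ≈ 89.7°.

89.7°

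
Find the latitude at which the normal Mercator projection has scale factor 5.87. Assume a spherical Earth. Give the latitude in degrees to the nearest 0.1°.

80.2°

Mercator scale is k = sec φ = 1/cos φ.
1/cos φ = 5.87  ⇒  cos φ = 0.1704  ⇒  φ = arccos(0.1704) ≈ 80.2°.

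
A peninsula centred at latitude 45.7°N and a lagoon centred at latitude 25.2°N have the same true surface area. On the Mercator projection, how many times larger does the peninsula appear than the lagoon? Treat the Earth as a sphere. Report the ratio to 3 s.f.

1.68

Mercator is conformal with k = sec φ, so areal scale = k² = sec²φ.
At 45.7°: sec²(45.7°) = 1/0.6984² = 2.050.
At 25.2°: sec²(25.2°) = 1/0.9048² = 1.221.
Ratio = 2.050/1.221 = cos²(25.2°)/cos²(45.7°) ≈ 1.68.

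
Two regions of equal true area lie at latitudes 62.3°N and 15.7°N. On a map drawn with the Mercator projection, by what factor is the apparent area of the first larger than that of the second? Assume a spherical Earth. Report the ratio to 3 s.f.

Mercator areal scale is sec²φ.
At 62.3°: sec²(62.3°) = 1/0.4648² = 4.628.
At 15.7°: sec²(15.7°) = 1/0.9627² = 1.079.
Ratio = 4.628/1.079 = cos²(15.7°)/cos²(62.3°) ≈ 4.29.

4.29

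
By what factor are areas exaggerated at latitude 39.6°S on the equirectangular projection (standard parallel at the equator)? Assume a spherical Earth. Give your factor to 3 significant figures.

For the equirectangular projection with φ₀ = 0 (plate carrée), h = 1 along meridians and k = sec φ along parallels.
Areal scale = h·k = 1 × sec φ; at 39.6°, h = 1.000, k = 1.298, so h·k = 1.298.

1.30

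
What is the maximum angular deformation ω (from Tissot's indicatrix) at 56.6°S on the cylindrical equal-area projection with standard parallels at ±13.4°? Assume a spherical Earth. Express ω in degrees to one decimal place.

62.0°

A cylindrical equal-area projection with standard parallel φ₀ has meridian scale h = cos φ / cos φ₀ and parallel scale k = cos φ₀ / cos φ (so areas are preserved, h·k = 1).
At 56.6°: h = 0.5659, k = 1.767; principal scales a = 1.767, b = 0.5659.
sin(ω/2) = (a − b)/(a + b) = 1.201/2.333 = 0.5149, so ω = 2 arcsin(0.5149) ≈ 62.0°.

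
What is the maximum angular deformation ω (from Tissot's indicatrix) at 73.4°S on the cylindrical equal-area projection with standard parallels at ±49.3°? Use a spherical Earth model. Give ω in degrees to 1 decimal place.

85.4°

Cylindrical equal-area (φ₀ = 49.3°): h = cos φ / cos 49.3° along meridians, k = cos 49.3° / cos φ along parallels; h·k = 1.
At 73.4°: h = 0.4381, k = 2.283; principal scales a = 2.283, b = 0.4381.
sin(ω/2) = (a − b)/(a + b) = 1.844/2.721 = 0.6779, so ω = 2 arcsin(0.6779) ≈ 85.4°.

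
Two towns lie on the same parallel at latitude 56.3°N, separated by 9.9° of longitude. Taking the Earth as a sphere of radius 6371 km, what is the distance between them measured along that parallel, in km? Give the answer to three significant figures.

Arc length along a parallel = R cos φ · Δλ (with Δλ in radians).
= 6371 × cos 56.3° × (9.9° × π/180) = 6371 × 0.5548 × 0.1728 ≈ 611 km.

611 km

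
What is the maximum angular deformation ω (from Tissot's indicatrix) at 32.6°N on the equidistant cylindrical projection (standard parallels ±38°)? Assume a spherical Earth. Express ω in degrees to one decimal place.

3.8°

The equidistant cylindrical projection with φ₀ = 38° has h = 1 (meridians true) and k = cos φ₀ / cos φ along parallels.
At 32.6°: h = 1.000, k = 0.9354; principal scales a = 1.000, b = 0.9354.
sin(ω/2) = (a − b)/(a + b) = 0.06462/1.935 = 0.03339, so ω = 2 arcsin(0.03339) ≈ 3.8°.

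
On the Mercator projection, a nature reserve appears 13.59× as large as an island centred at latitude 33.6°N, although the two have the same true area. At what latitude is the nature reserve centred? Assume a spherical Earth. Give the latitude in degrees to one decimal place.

For equal true areas on Mercator, apparent areas scale as sec²φ, so the ratio is cos²φ₂ / cos²φ₁.
cos²φ₂ / cos²φ₁ = 13.59  ⇒  cos φ₁ = cos 33.6° / √13.59 = 0.8329/3.686 = 0.2259.
φ₁ = arccos(0.2259) ≈ 76.9°.

76.9°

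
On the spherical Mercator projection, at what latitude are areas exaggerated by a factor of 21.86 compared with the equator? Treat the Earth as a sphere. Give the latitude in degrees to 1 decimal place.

77.7°

Mercator areal scale is sec²φ.
sec²φ = 21.86  ⇒  cos²φ = 0.04575  ⇒  cos φ = 0.2139.
φ = arccos(0.2139) ≈ 77.7°.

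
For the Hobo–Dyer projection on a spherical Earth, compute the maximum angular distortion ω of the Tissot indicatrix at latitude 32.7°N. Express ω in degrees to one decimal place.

6.7°

Hobo–Dyer is a cylindrical equal-area projection with standard parallels at ±37.5°. Cylindrical equal-area (φ₀ = 37.5°): h = cos φ / cos 37.5° along meridians, k = cos 37.5° / cos φ along parallels; h·k = 1.
At 32.7°: h = 1.061, k = 0.9428; principal scales a = 1.061, b = 0.9428.
sin(ω/2) = (a − b)/(a + b) = 0.1179/2.003 = 0.05886, so ω = 2 arcsin(0.05886) ≈ 6.7°.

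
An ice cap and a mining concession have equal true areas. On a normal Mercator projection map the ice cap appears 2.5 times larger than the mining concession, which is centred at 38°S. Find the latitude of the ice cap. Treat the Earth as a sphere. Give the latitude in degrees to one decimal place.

Mercator areal scale is sec²φ, so apparent-area ratio = sec²φ₁ / sec²φ₂ = cos²φ₂ / cos²φ₁.
cos²φ₂ / cos²φ₁ = 2.5  ⇒  cos φ₁ = cos 38° / √2.5 = 0.7880/1.581 = 0.4984.
φ₁ = arccos(0.4984) ≈ 60.1°.

60.1°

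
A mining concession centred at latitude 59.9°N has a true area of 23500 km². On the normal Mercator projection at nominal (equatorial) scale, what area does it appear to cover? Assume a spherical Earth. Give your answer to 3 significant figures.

93400 km²

The Mercator projection is conformal; its linear scale factor is the same in every direction and equals sec φ = 1/cos φ.
Areal scale = k² = sec²φ = 1/cos²(59.9°) = 1/0.5015² = 3.976.
Apparent area = 23500 × 3.976 ≈ 93400 km².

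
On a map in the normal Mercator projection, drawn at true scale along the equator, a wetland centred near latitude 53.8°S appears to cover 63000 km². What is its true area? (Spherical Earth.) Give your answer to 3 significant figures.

22000 km²

The Mercator projection is conformal; its linear scale factor is the same in every direction and equals sec φ = 1/cos φ.
Areal scale = k² = sec²φ = 1/cos²(53.8°) = 1/0.5906² = 2.867.
True area = apparent / (areal scale) = 63000 / 2.867 ≈ 22000 km².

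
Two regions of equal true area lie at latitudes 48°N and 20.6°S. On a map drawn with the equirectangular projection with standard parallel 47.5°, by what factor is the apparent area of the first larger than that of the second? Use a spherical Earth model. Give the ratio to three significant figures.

With standard parallel φ₀ = 47.5°, the equirectangular projection gives x = Rλ cos φ₀, y = Rφ, so h = 1 and k = cos 47.5° / cos φ.
Areal scale at 48°: h·k = 1.000 × 1.010 = 1.010.
Areal scale at 20.6°: h·k = 1.000 × 0.7217 = 0.7217.
Ratio = 1.010/0.7217 ≈ 1.40.

1.40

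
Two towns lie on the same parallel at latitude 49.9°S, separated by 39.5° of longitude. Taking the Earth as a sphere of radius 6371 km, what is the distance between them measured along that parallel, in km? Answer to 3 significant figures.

2830 km

Arc length along a parallel = R cos φ · Δλ (with Δλ in radians).
= 6371 × cos 49.9° × (39.5° × π/180) = 6371 × 0.6441 × 0.6894 ≈ 2830 km.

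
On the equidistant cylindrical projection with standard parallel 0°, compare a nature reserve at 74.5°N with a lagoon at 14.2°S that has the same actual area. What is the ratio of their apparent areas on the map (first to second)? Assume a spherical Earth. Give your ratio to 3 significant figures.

Plate carrée maps x = Rλ, y = Rφ. The meridian scale is h = 1 and the parallel scale is k = 1/cos φ = sec φ.
Areal scale at 74.5°: h·k = 1.000 × 3.742 = 3.742.
Areal scale at 14.2°: h·k = 1.000 × 1.032 = 1.032.
Ratio = 3.742/1.032 ≈ 3.63.

3.63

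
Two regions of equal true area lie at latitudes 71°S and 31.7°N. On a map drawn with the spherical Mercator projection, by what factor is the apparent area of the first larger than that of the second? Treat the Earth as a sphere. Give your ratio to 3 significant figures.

6.83

Mercator areal scale is sec²φ.
At 71°: sec²(71°) = 1/0.3256² = 9.434.
At 31.7°: sec²(31.7°) = 1/0.8508² = 1.381.
Ratio = 9.434/1.381 = cos²(31.7°)/cos²(71°) ≈ 6.83.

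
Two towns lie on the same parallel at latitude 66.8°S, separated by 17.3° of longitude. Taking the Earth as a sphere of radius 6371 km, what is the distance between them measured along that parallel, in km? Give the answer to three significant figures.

758 km

Arc length along a parallel = R cos φ · Δλ (with Δλ in radians).
= 6371 × cos 66.8° × (17.3° × π/180) = 6371 × 0.3939 × 0.3019 ≈ 758 km.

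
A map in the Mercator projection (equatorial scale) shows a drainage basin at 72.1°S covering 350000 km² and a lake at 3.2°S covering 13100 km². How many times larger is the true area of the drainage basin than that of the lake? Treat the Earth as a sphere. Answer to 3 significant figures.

2.53

Mercator's areal exaggeration is sec²φ; hence true area = (apparent area) · cos²φ.
True area of drainage basin: 350000 × cos²(72.1°) = 350000 × 0.09447 = 33060 km².
True area of lake: 13100 × cos²(3.2°) = 13100 × 0.9969 = 13060 km².
Ratio = 33060 / 13060 ≈ 2.53.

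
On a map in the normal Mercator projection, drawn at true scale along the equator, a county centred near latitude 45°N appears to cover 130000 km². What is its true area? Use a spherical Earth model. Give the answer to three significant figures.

Mercator is conformal, so the point scale is isotropic: h = k = sec φ = 1/cos φ.
Areal scale = k² = sec²φ = 1/cos²(45°) = 1/0.7071² = 2.000.
True area = apparent / (areal scale) = 130000 / 2.000 ≈ 65000 km².

65000 km²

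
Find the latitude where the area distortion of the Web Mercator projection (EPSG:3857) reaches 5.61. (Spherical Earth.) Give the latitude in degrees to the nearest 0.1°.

Mercator areal scale is sec²φ.
sec²φ = 5.61  ⇒  cos²φ = 0.1783  ⇒  cos φ = 0.4222.
φ = arccos(0.4222) ≈ 65.0°.

65.0°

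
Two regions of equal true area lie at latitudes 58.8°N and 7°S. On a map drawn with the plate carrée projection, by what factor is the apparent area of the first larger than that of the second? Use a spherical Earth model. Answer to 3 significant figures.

Plate carrée maps x = Rλ, y = Rφ. The meridian scale is h = 1 and the parallel scale is k = 1/cos φ = sec φ.
Areal scale at 58.8°: h·k = 1.000 × 1.930 = 1.930.
Areal scale at 7°: h·k = 1.000 × 1.008 = 1.008.
Ratio = 1.930/1.008 ≈ 1.92.

1.92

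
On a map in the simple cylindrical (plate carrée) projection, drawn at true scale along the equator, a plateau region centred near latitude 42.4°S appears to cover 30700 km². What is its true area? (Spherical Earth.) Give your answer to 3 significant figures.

22700 km²

In the plate carrée (x = Rλ, y = Rφ), meridians are true-scale (h = 1) and parallels are stretched by k = sec φ.
Areal scale = h·k = 1 × sec φ; at 42.4°, h = 1.000, k = 1.354, so h·k = 1.354.
True area = apparent / (areal scale) = 30700 / 1.354 ≈ 22700 km².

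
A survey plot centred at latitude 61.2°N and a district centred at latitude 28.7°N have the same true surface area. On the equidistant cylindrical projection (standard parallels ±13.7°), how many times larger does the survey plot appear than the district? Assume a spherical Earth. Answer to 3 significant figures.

With standard parallel φ₀ = 13.7°, the equirectangular projection gives x = Rλ cos φ₀, y = Rφ, so h = 1 and k = cos 13.7° / cos φ.
Areal scale at 61.2°: h·k = 1.000 × 2.017 = 2.017.
Areal scale at 28.7°: h·k = 1.000 × 1.108 = 1.108.
Ratio = 2.017/1.108 ≈ 1.82.

1.82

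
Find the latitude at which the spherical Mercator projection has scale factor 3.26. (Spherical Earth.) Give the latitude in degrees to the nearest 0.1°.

Mercator scale is k = sec φ = 1/cos φ.
1/cos φ = 3.26  ⇒  cos φ = 0.3067  ⇒  φ = arccos(0.3067) ≈ 72.1°.

72.1°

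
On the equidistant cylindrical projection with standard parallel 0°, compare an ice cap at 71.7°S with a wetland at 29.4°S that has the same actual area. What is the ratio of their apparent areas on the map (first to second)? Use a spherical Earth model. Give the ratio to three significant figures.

2.77

Plate carrée maps x = Rλ, y = Rφ. The meridian scale is h = 1 and the parallel scale is k = 1/cos φ = sec φ.
Areal scale at 71.7°: h·k = 1.000 × 3.185 = 3.185.
Areal scale at 29.4°: h·k = 1.000 × 1.148 = 1.148.
Ratio = 3.185/1.148 ≈ 2.77.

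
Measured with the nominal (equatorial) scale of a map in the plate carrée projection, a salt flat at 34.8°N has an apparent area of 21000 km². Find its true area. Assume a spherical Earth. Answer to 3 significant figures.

17200 km²

For the equirectangular projection with φ₀ = 0 (plate carrée), h = 1 along meridians and k = sec φ along parallels.
Areal scale = h·k = 1 × sec φ; at 34.8°, h = 1.000, k = 1.218, so h·k = 1.218.
True area = apparent / (areal scale) = 21000 / 1.218 ≈ 17200 km².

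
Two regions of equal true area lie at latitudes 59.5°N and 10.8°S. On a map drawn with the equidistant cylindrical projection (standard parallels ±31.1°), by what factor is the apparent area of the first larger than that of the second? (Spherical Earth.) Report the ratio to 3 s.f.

1.94

The equidistant cylindrical projection with φ₀ = 31.1° has h = 1 (meridians true) and k = cos φ₀ / cos φ along parallels.
Areal scale at 59.5°: h·k = 1.000 × 1.687 = 1.687.
Areal scale at 10.8°: h·k = 1.000 × 0.8717 = 0.8717.
Ratio = 1.687/0.8717 ≈ 1.94.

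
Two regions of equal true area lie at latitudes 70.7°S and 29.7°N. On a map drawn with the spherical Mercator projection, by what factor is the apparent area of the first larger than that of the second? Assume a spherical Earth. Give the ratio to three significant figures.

6.91

Mercator is conformal with k = sec φ, so areal scale = k² = sec²φ.
At 70.7°: sec²(70.7°) = 1/0.3305² = 9.154.
At 29.7°: sec²(29.7°) = 1/0.8686² = 1.325.
Ratio = 9.154/1.325 = cos²(29.7°)/cos²(70.7°) ≈ 6.91.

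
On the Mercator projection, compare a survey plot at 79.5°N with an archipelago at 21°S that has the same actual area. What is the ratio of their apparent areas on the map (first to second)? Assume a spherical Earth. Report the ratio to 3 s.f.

26.2

Mercator is conformal with k = sec φ, so areal scale = k² = sec²φ.
At 79.5°: sec²(79.5°) = 1/0.1822² = 30.11.
At 21°: sec²(21°) = 1/0.9336² = 1.147.
Ratio = 30.11/1.147 = cos²(21°)/cos²(79.5°) ≈ 26.2.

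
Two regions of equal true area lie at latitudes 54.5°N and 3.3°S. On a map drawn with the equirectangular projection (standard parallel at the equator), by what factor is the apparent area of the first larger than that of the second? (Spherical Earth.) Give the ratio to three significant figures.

For the equirectangular projection with φ₀ = 0 (plate carrée), h = 1 along meridians and k = sec φ along parallels.
Areal scale at 54.5°: h·k = 1.000 × 1.722 = 1.722.
Areal scale at 3.3°: h·k = 1.000 × 1.002 = 1.002.
Ratio = 1.722/1.002 ≈ 1.72.

1.72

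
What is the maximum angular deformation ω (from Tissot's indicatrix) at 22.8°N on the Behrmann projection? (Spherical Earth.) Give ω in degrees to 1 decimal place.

7.2°

The Behrmann projection is cylindrical equal-area with φ₀ = 30°. For cylindrical equal-area with standard parallel φ₀, h = cos φ / cos φ₀ and k = cos φ₀ / cos φ, so h·k = 1.
At 22.8°: h = 1.064, k = 0.9394; principal scales a = 1.064, b = 0.9394.
sin(ω/2) = (a − b)/(a + b) = 0.1250/2.004 = 0.06240, so ω = 2 arcsin(0.06240) ≈ 7.2°.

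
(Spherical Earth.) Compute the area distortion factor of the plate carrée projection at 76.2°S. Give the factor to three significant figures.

4.19

In the plate carrée (x = Rλ, y = Rφ), meridians are true-scale (h = 1) and parallels are stretched by k = sec φ.
Areal scale = h·k = 1 × sec φ; at 76.2°, h = 1.000, k = 4.192, so h·k = 4.192.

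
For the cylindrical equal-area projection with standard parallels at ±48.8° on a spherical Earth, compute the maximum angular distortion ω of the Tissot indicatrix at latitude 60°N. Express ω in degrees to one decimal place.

31.2°

A cylindrical equal-area projection with standard parallel φ₀ has meridian scale h = cos φ / cos φ₀ and parallel scale k = cos φ₀ / cos φ (so areas are preserved, h·k = 1).
At 60°: h = 0.7591, k = 1.317; principal scales a = 1.317, b = 0.7591.
sin(ω/2) = (a − b)/(a + b) = 0.5583/2.076 = 0.2689, so ω = 2 arcsin(0.2689) ≈ 31.2°.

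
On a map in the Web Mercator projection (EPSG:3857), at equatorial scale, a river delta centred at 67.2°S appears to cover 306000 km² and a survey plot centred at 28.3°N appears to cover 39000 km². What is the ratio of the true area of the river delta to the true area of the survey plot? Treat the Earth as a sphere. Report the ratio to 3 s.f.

Since Mercator area scale is 1/cos²φ, the true area equals the apparent area multiplied by cos²φ.
True area of river delta: 306000 × cos²(67.2°) = 306000 × 0.1502 = 45950 km².
True area of survey plot: 39000 × cos²(28.3°) = 39000 × 0.7752 = 30230 km².
Ratio = 45950 / 30230 ≈ 1.52.

1.52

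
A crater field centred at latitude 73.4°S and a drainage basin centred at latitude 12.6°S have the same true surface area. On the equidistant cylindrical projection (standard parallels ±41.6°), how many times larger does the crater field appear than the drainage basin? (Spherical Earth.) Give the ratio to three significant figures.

3.42

In the equirectangular projection with standard parallel φ₀ = 41.6° (x = Rλ cos φ₀, y = Rφ), meridians are true-scale (h = 1) and the parallel scale is k = cos φ₀ / cos φ.
Areal scale at 73.4°: h·k = 1.000 × 2.618 = 2.618.
Areal scale at 12.6°: h·k = 1.000 × 0.7663 = 0.7663.
Ratio = 2.618/0.7663 ≈ 3.42.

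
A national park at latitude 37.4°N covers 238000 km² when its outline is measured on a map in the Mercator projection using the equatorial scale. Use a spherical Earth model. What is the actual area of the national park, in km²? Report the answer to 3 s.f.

Mercator is conformal, so the point scale is isotropic: h = k = sec φ = 1/cos φ.
Areal scale = k² = sec²φ = 1/cos²(37.4°) = 1/0.7944² = 1.585.
True area = apparent / (areal scale) = 238000 / 1.585 ≈ 150000 km².

150000 km²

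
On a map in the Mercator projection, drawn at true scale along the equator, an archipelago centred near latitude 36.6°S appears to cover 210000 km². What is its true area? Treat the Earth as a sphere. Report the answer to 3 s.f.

The Mercator projection is conformal; its linear scale factor is the same in every direction and equals sec φ = 1/cos φ.
Areal scale = k² = sec²φ = 1/cos²(36.6°) = 1/0.8028² = 1.552.
True area = apparent / (areal scale) = 210000 / 1.552 ≈ 135000 km².

135000 km²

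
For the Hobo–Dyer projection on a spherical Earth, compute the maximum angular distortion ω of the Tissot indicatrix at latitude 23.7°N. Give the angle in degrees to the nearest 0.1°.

Hobo–Dyer is a cylindrical equal-area projection with standard parallels at ±37.5°. Cylindrical equal-area (φ₀ = 37.5°): h = cos φ / cos 37.5° along meridians, k = cos 37.5° / cos φ along parallels; h·k = 1.
At 23.7°: h = 1.154, k = 0.8664; principal scales a = 1.154, b = 0.8664.
sin(ω/2) = (a − b)/(a + b) = 0.2877/2.021 = 0.1424, so ω = 2 arcsin(0.1424) ≈ 16.4°.

16.4°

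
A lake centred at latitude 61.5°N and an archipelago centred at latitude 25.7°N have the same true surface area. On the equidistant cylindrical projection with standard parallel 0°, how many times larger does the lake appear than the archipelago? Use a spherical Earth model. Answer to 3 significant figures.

1.89

For the equirectangular projection with φ₀ = 0 (plate carrée), h = 1 along meridians and k = sec φ along parallels.
Areal scale at 61.5°: h·k = 1.000 × 2.096 = 2.096.
Areal scale at 25.7°: h·k = 1.000 × 1.110 = 1.110.
Ratio = 2.096/1.110 ≈ 1.89.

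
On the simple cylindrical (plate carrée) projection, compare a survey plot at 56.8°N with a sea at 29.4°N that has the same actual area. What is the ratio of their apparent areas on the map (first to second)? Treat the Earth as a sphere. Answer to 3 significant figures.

For the equirectangular projection with φ₀ = 0 (plate carrée), h = 1 along meridians and k = sec φ along parallels.
Areal scale at 56.8°: h·k = 1.000 × 1.826 = 1.826.
Areal scale at 29.4°: h·k = 1.000 × 1.148 = 1.148.
Ratio = 1.826/1.148 ≈ 1.59.

1.59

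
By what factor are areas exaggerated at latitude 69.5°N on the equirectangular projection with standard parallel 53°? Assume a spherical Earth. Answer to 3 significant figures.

1.72

The equidistant cylindrical projection with φ₀ = 53° has h = 1 (meridians true) and k = cos φ₀ / cos φ along parallels.
Areal scale = h·k = 1 × cos φ₀ / cos φ; at 69.5°, h = 1.000, k = 1.718, so h·k = 1.718.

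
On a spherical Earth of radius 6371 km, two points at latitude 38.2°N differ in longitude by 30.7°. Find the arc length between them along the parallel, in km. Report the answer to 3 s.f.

2680 km

Arc length along a parallel = R cos φ · Δλ (with Δλ in radians).
= 6371 × cos 38.2° × (30.7° × π/180) = 6371 × 0.7859 × 0.5358 ≈ 2680 km.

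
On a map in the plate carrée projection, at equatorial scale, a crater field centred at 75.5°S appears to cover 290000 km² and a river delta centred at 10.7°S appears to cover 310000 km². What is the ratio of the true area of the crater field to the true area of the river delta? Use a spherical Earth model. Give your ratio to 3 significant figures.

0.238

Plate carrée has h = 1 and k = sec φ, giving areal scale sec φ; true area = (apparent area) · cos φ.
True area of crater field: 290000 × cos(75.5°) = 290000 × 0.2504 = 72610 km².
True area of river delta: 310000 × cos(10.7°) = 310000 × 0.9826 = 304600 km².
Ratio = 72610 / 304600 ≈ 0.238.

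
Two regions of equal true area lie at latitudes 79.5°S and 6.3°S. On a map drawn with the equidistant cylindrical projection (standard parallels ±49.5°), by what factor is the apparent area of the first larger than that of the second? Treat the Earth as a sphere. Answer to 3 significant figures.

5.45

With standard parallel φ₀ = 49.5°, the equirectangular projection gives x = Rλ cos φ₀, y = Rφ, so h = 1 and k = cos 49.5° / cos φ.
Areal scale at 79.5°: h·k = 1.000 × 3.564 = 3.564.
Areal scale at 6.3°: h·k = 1.000 × 0.6534 = 0.6534.
Ratio = 3.564/0.6534 ≈ 5.45.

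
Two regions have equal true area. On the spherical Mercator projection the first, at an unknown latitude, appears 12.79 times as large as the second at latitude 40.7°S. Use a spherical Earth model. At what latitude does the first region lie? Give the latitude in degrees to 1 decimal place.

Mercator areal scale is sec²φ, so apparent-area ratio = sec²φ₁ / sec²φ₂ = cos²φ₂ / cos²φ₁.
cos²φ₂ / cos²φ₁ = 12.79  ⇒  cos φ₁ = cos 40.7° / √12.79 = 0.7581/3.576 = 0.2120.
φ₁ = arccos(0.2120) ≈ 77.8°.

77.8°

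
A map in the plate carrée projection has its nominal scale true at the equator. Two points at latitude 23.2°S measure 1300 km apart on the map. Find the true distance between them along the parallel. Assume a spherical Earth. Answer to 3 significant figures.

Plate carrée maps x = Rλ, y = Rφ. The meridian scale is h = 1 and the parallel scale is k = 1/cos φ = sec φ.
Along the parallel at 23.2°, map distances are exaggerated by k = sec 23.2° = 1.088.
True distance = 1300 / 1.088 = 1300 × cos 23.2° ≈ 1190 km.

1190 km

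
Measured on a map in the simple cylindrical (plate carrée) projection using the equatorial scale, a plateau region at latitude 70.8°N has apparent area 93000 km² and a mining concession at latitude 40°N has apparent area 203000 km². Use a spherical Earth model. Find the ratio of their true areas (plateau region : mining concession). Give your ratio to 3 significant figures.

0.197

On the plate carrée, areal scale = h·k = 1 × sec φ, so true area = apparent × cos φ.
True area of plateau region: 93000 × cos(70.8°) = 93000 × 0.3289 = 30580 km².
True area of mining concession: 203000 × cos(40°) = 203000 × 0.7660 = 155500 km².
Ratio = 30580 / 155500 ≈ 0.197.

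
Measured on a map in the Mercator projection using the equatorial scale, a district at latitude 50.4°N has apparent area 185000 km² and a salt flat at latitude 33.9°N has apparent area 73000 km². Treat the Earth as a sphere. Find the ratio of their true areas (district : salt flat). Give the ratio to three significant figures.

1.49

Mercator's areal exaggeration is sec²φ; hence true area = (apparent area) · cos²φ.
True area of district: 185000 × cos²(50.4°) = 185000 × 0.4063 = 75170 km².
True area of salt flat: 73000 × cos²(33.9°) = 73000 × 0.6889 = 50290 km².
Ratio = 75170 / 50290 ≈ 1.49.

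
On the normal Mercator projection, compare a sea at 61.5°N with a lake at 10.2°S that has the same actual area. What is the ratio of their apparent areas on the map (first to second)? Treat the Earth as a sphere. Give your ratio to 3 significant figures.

4.25

Mercator areal scale is sec²φ.
At 61.5°: sec²(61.5°) = 1/0.4772² = 4.392.
At 10.2°: sec²(10.2°) = 1/0.9842² = 1.032.
Ratio = 4.392/1.032 = cos²(10.2°)/cos²(61.5°) ≈ 4.25.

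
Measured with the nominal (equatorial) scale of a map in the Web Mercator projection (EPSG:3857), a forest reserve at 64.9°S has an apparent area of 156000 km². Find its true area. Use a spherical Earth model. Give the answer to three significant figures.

28100 km²

For Mercator, h = k = sec φ (a conformal cylindrical projection has a single point scale, 1/cos φ).
Areal scale = k² = sec²φ = 1/cos²(64.9°) = 1/0.4242² = 5.557.
True area = apparent / (areal scale) = 156000 / 5.557 ≈ 28100 km².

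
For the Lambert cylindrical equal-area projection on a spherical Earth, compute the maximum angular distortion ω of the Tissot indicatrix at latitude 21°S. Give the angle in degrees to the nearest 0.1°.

7.9°

The Lambert cylindrical equal-area projection is the cylindrical equal-area projection with its standard parallel at the equator (φ₀ = 0). A cylindrical equal-area projection with standard parallel φ₀ has meridian scale h = cos φ / cos φ₀ and parallel scale k = cos φ₀ / cos φ (so areas are preserved, h·k = 1).
At 21°: h = 0.9336, k = 1.071; principal scales a = 1.071, b = 0.9336.
sin(ω/2) = (a − b)/(a + b) = 0.1376/2.005 = 0.06862, so ω = 2 arcsin(0.06862) ≈ 7.9°.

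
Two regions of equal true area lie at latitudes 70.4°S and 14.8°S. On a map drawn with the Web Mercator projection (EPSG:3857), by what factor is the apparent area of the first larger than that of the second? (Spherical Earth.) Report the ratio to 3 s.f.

Mercator is conformal with k = sec φ, so areal scale = k² = sec²φ.
At 70.4°: sec²(70.4°) = 1/0.3355² = 8.887.
At 14.8°: sec²(14.8°) = 1/0.9668² = 1.070.
Ratio = 8.887/1.070 = cos²(14.8°)/cos²(70.4°) ≈ 8.31.

8.31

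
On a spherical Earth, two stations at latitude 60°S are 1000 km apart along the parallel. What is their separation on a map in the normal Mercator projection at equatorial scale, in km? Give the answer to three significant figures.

2000 km

For Mercator, h = k = sec φ (a conformal cylindrical projection has a single point scale, 1/cos φ).
Along the parallel, k = sec 60° = 1/0.5000 = 2.000.
Map distance = 1000 × 2.000 ≈ 2000 km.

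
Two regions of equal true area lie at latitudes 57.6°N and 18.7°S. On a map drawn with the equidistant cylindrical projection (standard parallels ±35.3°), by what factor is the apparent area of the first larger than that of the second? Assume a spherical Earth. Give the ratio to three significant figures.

1.77

In the equirectangular projection with standard parallel φ₀ = 35.3° (x = Rλ cos φ₀, y = Rφ), meridians are true-scale (h = 1) and the parallel scale is k = cos φ₀ / cos φ.
Areal scale at 57.6°: h·k = 1.000 × 1.523 = 1.523.
Areal scale at 18.7°: h·k = 1.000 × 0.8616 = 0.8616.
Ratio = 1.523/0.8616 ≈ 1.77.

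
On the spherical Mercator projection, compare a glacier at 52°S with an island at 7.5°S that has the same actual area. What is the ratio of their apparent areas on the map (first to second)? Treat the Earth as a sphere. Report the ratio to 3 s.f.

2.59

On Mercator, area is exaggerated by sec²φ = 1/cos²φ.
At 52°: sec²(52°) = 1/0.6157² = 2.638.
At 7.5°: sec²(7.5°) = 1/0.9914² = 1.017.
Ratio = 2.638/1.017 = cos²(7.5°)/cos²(52°) ≈ 2.59.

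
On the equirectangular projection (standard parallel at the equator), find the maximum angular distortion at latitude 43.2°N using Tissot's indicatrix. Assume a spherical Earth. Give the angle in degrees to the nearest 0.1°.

18.0°

In the plate carrée (x = Rλ, y = Rφ), meridians are true-scale (h = 1) and parallels are stretched by k = sec φ.
At 43.2°: h = 1.000, k = 1.372; principal scales a = 1.372, b = 1.000.
sin(ω/2) = (a − b)/(a + b) = 0.3718/2.372 = 0.1568, so ω = 2 arcsin(0.1568) ≈ 18.0°.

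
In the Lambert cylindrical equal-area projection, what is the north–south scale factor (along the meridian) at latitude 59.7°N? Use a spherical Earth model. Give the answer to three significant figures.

The Lambert cylindrical equal-area projection is the cylindrical equal-area projection with its standard parallel at the equator (φ₀ = 0). A cylindrical equal-area projection with standard parallel φ₀ has meridian scale h = cos φ / cos φ₀ and parallel scale k = cos φ₀ / cos φ (so areas are preserved, h·k = 1).
h = cos 59.7° / cos 0° = 0.5045/1.000 = 0.5045.

0.505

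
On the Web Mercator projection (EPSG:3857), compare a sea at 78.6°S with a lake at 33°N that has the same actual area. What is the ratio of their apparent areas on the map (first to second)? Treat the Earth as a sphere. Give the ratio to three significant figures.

18.0

On Mercator, area is exaggerated by sec²φ = 1/cos²φ.
At 78.6°: sec²(78.6°) = 1/0.1977² = 25.60.
At 33°: sec²(33°) = 1/0.8387² = 1.422.
Ratio = 25.60/1.422 = cos²(33°)/cos²(78.6°) ≈ 18.0.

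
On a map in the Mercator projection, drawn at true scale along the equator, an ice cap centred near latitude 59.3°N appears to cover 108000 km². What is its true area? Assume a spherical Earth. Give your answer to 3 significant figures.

For Mercator, h = k = sec φ (a conformal cylindrical projection has a single point scale, 1/cos φ).
Areal scale = k² = sec²φ = 1/cos²(59.3°) = 1/0.5105² = 3.837.
True area = apparent / (areal scale) = 108000 / 3.837 ≈ 28200 km².

28200 km²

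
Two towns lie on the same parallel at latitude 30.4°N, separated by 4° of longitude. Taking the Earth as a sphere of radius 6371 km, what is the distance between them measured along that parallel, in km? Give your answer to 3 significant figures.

Arc length along a parallel = R cos φ · Δλ (with Δλ in radians).
= 6371 × cos 30.4° × (4° × π/180) = 6371 × 0.8625 × 0.06981 ≈ 384 km.

384 km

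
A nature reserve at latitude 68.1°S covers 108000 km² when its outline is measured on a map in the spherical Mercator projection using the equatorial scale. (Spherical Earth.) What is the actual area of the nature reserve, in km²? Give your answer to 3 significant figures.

The Mercator projection is conformal; its linear scale factor is the same in every direction and equals sec φ = 1/cos φ.
Areal scale = k² = sec²φ = 1/cos²(68.1°) = 1/0.3730² = 7.188.
True area = apparent / (areal scale) = 108000 / 7.188 ≈ 15000 km².

15000 km²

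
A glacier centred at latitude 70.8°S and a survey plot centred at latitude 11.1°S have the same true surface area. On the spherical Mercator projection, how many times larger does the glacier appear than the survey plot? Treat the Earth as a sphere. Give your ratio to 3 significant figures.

8.90

On Mercator, area is exaggerated by sec²φ = 1/cos²φ.
At 70.8°: sec²(70.8°) = 1/0.3289² = 9.246.
At 11.1°: sec²(11.1°) = 1/0.9813² = 1.038.
Ratio = 9.246/1.038 = cos²(11.1°)/cos²(70.8°) ≈ 8.90.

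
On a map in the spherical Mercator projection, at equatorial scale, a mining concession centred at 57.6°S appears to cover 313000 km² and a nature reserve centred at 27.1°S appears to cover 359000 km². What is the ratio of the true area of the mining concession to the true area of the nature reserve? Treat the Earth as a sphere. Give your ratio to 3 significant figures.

0.316

On Mercator the areal scale is sec²φ, so true area = apparent × cos²φ.
True area of mining concession: 313000 × cos²(57.6°) = 313000 × 0.2871 = 89870 km².
True area of nature reserve: 359000 × cos²(27.1°) = 359000 × 0.7925 = 284500 km².
Ratio = 89870 / 284500 ≈ 0.316.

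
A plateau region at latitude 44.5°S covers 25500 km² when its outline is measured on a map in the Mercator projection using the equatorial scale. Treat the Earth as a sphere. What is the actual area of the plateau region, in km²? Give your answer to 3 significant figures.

13000 km²

For Mercator, h = k = sec φ (a conformal cylindrical projection has a single point scale, 1/cos φ).
Areal scale = k² = sec²φ = 1/cos²(44.5°) = 1/0.7133² = 1.966.
True area = apparent / (areal scale) = 25500 / 1.966 ≈ 13000 km².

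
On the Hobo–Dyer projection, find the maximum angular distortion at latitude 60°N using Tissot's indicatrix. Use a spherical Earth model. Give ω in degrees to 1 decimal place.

Hobo–Dyer is a cylindrical equal-area projection with standard parallels at ±37.5°. For cylindrical equal-area with standard parallel φ₀, h = cos φ / cos φ₀ and k = cos φ₀ / cos φ, so h·k = 1.
At 60°: h = 0.6302, k = 1.587; principal scales a = 1.587, b = 0.6302.
sin(ω/2) = (a − b)/(a + b) = 0.9565/2.217 = 0.4314, so ω = 2 arcsin(0.4314) ≈ 51.1°.

51.1°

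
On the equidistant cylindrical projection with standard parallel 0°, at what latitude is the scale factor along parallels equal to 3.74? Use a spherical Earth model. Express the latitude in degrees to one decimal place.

Plate carrée: h = 1, k = sec φ along parallels.
sec φ = 3.74  ⇒  cos φ = 0.2674  ⇒  φ ≈ 74.5°.

74.5°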